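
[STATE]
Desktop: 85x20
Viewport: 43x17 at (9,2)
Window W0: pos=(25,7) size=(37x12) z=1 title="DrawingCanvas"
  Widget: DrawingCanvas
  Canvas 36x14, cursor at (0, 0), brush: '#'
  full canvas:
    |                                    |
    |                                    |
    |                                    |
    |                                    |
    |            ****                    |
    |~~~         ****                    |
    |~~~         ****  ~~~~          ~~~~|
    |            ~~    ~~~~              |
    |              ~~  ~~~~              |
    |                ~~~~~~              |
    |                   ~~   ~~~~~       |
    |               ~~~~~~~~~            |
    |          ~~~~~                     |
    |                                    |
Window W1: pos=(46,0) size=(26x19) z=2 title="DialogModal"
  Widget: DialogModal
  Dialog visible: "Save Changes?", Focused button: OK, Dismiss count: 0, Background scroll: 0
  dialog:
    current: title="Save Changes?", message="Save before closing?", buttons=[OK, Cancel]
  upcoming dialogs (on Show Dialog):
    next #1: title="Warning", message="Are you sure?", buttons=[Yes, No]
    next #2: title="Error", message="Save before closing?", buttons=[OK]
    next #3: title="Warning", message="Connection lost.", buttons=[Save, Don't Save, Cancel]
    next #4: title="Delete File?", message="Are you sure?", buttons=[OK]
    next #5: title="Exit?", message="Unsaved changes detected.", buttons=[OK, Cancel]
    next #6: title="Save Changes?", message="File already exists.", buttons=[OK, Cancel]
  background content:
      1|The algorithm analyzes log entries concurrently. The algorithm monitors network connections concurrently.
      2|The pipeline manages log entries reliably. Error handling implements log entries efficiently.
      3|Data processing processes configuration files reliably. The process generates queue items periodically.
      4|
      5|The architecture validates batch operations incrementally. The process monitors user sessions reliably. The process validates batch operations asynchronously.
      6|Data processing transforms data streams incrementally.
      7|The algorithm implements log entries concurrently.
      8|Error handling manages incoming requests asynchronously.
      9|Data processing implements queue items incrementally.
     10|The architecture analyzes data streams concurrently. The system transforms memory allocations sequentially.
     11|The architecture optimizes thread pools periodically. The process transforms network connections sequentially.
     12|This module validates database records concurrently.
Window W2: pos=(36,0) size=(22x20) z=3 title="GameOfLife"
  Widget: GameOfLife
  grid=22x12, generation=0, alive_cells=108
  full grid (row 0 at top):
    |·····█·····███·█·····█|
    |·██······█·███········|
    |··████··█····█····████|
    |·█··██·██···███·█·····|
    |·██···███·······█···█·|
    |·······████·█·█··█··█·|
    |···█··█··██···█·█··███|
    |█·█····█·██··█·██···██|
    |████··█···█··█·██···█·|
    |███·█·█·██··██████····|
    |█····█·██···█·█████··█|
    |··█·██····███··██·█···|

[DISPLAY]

                           ┠───────────────
                           ┃Gen: 0         
                           ┃····█·····███·█
                           ┃██······█·███··
                           ┃·████··█····█··
                ┏━━━━━━━━━━┃█··██·██···███·
                ┃ DrawingCa┃██···███·······
                ┠──────────┃······████·█·█·
                ┃+         ┃··█··█··██···█·
                ┃          ┃·█····█·██··█·█
                ┃          ┃███··█···█··█·█
                ┃          ┃██·█·█·██··████
                ┃          ┃····█·██···█·██
                ┃~~~       ┃·█·██····███··█
                ┃~~~       ┃               
                ┃          ┃               
                ┗━━━━━━━━━━┃               


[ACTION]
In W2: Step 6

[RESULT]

                           ┠───────────────
                           ┃Gen: 6         
                           ┃··██···········
                           ┃█··█····█·█····
                           ┃█······█·█···█·
                ┏━━━━━━━━━━┃····█····███·██
                ┃ DrawingCa┃··█·█·█·······█
                ┠──────────┃███····██·██·██
                ┃+         ┃·█······█··█·█·
                ┃          ┃········█·█·█··
                ┃          ┃········█······
                ┃          ┃·······██··███·
                ┃          ┃···█······█····
                ┃~~~       ┃···█····█·█····
                ┃~~~       ┃               
                ┃          ┃               
                ┗━━━━━━━━━━┃               


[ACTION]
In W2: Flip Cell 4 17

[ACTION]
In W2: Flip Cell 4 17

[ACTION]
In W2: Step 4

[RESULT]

                           ┠───────────────
                           ┃Gen: 10        
                           ┃███············
                           ┃···█····█████··
                           ┃·····█·█···██··
                ┏━━━━━━━━━━┃█···········█··
                ┃ DrawingCa┃·····██·█·█·█··
                ┠──────────┃······█·······█
                ┃+         ┃···█···█·███·██
                ┃          ┃████········█··
                ┃          ┃········█·██···
                ┃          ┃········█·█··█·
                ┃          ┃········█·██···
                ┃~~~       ┃········██·····
                ┃~~~       ┃               
                ┃          ┃               
                ┗━━━━━━━━━━┃               


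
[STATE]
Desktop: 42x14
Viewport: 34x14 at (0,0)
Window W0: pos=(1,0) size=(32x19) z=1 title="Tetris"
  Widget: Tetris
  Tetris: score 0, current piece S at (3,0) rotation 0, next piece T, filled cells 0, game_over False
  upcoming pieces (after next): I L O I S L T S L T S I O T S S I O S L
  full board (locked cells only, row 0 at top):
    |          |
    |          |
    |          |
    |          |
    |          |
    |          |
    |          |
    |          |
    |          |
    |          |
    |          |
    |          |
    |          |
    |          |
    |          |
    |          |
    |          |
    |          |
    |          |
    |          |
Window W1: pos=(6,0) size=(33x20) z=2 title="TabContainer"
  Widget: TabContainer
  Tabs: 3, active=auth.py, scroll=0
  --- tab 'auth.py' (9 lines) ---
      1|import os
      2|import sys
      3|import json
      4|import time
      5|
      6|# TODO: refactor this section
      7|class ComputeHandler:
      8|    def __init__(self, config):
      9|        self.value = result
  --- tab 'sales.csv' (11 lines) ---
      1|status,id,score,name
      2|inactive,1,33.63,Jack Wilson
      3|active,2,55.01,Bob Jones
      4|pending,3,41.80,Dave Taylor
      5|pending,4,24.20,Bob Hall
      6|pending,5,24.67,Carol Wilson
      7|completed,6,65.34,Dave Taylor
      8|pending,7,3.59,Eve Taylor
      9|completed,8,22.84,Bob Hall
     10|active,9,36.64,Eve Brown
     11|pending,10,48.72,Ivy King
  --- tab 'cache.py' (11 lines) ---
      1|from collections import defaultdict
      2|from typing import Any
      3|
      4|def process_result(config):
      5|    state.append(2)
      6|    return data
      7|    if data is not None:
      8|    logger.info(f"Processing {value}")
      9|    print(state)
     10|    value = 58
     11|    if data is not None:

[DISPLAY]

 ┏━━━━┏━━━━━━━━━━━━━━━━━━━━━━━━━━━
 ┃ Tet┃ TabContainer              
 ┠────┠───────────────────────────
 ┃    ┃[auth.py]│ sales.csv │ cach
 ┃    ┃───────────────────────────
 ┃    ┃import os                  
 ┃    ┃import sys                 
 ┃    ┃import json                
 ┃    ┃import time                
 ┃    ┃                           
 ┃    ┃# TODO: refactor this secti
 ┃    ┃class ComputeHandler:      
 ┃    ┃    def __init__(self, conf
 ┃    ┃        self.value = result


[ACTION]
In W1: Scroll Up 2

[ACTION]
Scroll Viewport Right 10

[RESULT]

━━━━━━━━━━━━━━━━━━━━━━━━━━━━━━┓   
TabContainer                  ┃   
──────────────────────────────┨   
auth.py]│ sales.csv │ cache.py┃   
──────────────────────────────┃   
mport os                      ┃   
mport sys                     ┃   
mport json                    ┃   
mport time                    ┃   
                              ┃   
 TODO: refactor this section  ┃   
lass ComputeHandler:          ┃   
   def __init__(self, config):┃   
       self.value = result    ┃   


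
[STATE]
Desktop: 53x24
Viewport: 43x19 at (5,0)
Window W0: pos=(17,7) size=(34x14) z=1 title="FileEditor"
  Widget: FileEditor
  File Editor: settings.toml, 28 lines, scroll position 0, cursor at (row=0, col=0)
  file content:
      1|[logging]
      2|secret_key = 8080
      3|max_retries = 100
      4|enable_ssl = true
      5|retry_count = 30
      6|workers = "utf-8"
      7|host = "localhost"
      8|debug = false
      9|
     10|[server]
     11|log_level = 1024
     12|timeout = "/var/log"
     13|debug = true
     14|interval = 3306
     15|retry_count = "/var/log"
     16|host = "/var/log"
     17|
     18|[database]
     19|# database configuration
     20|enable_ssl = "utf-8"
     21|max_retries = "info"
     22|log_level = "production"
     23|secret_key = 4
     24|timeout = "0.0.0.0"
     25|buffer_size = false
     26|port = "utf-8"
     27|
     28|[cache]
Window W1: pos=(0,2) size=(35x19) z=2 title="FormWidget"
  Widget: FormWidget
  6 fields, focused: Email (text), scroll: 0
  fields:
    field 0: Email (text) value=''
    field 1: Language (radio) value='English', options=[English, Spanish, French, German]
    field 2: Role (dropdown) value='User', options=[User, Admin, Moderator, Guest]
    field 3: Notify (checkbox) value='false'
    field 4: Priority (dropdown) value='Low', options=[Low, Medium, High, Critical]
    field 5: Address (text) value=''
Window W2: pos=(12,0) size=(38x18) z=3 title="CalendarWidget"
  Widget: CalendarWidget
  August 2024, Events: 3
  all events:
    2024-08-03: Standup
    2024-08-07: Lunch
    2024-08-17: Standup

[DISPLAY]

       ┏━━━━━━━━━━━━━━━━━━━━━━━━━━━━━━━━━━━
       ┃ CalendarWidget                    
━━━━━━━┠───────────────────────────────────
mWidget┃            August 2024            
───────┃Mo Tu We Th Fr Sa Su               
ail:   ┃          1  2  3*  4              
nguage:┃ 5  6  7*  8  9 10 11              
le:    ┃12 13 14 15 16 17* 18              
tify:  ┃19 20 21 22 23 24 25               
iority:┃26 27 28 29 30 31                  
dress: ┃                                   
       ┃                                   
       ┃                                   
       ┃                                   
       ┃                                   
       ┃                                   
       ┃                                   
       ┗━━━━━━━━━━━━━━━━━━━━━━━━━━━━━━━━━━━
                             ┃             


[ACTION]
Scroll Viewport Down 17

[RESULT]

ail:   ┃          1  2  3*  4              
nguage:┃ 5  6  7*  8  9 10 11              
le:    ┃12 13 14 15 16 17* 18              
tify:  ┃19 20 21 22 23 24 25               
iority:┃26 27 28 29 30 31                  
dress: ┃                                   
       ┃                                   
       ┃                                   
       ┃                                   
       ┃                                   
       ┃                                   
       ┃                                   
       ┗━━━━━━━━━━━━━━━━━━━━━━━━━━━━━━━━━━━
                             ┃             
                             ┃             
━━━━━━━━━━━━━━━━━━━━━━━━━━━━━┛━━━━━━━━━━━━━
                                           
                                           
                                           


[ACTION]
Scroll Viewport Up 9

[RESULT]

       ┏━━━━━━━━━━━━━━━━━━━━━━━━━━━━━━━━━━━
       ┃ CalendarWidget                    
━━━━━━━┠───────────────────────────────────
mWidget┃            August 2024            
───────┃Mo Tu We Th Fr Sa Su               
ail:   ┃          1  2  3*  4              
nguage:┃ 5  6  7*  8  9 10 11              
le:    ┃12 13 14 15 16 17* 18              
tify:  ┃19 20 21 22 23 24 25               
iority:┃26 27 28 29 30 31                  
dress: ┃                                   
       ┃                                   
       ┃                                   
       ┃                                   
       ┃                                   
       ┃                                   
       ┃                                   
       ┗━━━━━━━━━━━━━━━━━━━━━━━━━━━━━━━━━━━
                             ┃             


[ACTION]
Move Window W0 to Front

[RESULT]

       ┏━━━━━━━━━━━━━━━━━━━━━━━━━━━━━━━━━━━
       ┃ CalendarWidget                    
━━━━━━━┠───────────────────────────────────
mWidget┃            August 2024            
───────┃Mo Tu We Th Fr Sa Su               
ail:   ┃          1  2  3*  4              
nguage:┃ 5  6  7*  8  9 10 11              
le:    ┃12 1┏━━━━━━━━━━━━━━━━━━━━━━━━━━━━━━
tify:  ┃19 2┃ FileEditor                   
iority:┃26 2┠──────────────────────────────
dress: ┃    ┃█logging]                     
       ┃    ┃secret_key = 8080             
       ┃    ┃max_retries = 100             
       ┃    ┃enable_ssl = true             
       ┃    ┃retry_count = 30              
       ┃    ┃workers = "utf-8"             
       ┃    ┃host = "localhost"            
       ┗━━━━┃debug = false                 
            ┃                              


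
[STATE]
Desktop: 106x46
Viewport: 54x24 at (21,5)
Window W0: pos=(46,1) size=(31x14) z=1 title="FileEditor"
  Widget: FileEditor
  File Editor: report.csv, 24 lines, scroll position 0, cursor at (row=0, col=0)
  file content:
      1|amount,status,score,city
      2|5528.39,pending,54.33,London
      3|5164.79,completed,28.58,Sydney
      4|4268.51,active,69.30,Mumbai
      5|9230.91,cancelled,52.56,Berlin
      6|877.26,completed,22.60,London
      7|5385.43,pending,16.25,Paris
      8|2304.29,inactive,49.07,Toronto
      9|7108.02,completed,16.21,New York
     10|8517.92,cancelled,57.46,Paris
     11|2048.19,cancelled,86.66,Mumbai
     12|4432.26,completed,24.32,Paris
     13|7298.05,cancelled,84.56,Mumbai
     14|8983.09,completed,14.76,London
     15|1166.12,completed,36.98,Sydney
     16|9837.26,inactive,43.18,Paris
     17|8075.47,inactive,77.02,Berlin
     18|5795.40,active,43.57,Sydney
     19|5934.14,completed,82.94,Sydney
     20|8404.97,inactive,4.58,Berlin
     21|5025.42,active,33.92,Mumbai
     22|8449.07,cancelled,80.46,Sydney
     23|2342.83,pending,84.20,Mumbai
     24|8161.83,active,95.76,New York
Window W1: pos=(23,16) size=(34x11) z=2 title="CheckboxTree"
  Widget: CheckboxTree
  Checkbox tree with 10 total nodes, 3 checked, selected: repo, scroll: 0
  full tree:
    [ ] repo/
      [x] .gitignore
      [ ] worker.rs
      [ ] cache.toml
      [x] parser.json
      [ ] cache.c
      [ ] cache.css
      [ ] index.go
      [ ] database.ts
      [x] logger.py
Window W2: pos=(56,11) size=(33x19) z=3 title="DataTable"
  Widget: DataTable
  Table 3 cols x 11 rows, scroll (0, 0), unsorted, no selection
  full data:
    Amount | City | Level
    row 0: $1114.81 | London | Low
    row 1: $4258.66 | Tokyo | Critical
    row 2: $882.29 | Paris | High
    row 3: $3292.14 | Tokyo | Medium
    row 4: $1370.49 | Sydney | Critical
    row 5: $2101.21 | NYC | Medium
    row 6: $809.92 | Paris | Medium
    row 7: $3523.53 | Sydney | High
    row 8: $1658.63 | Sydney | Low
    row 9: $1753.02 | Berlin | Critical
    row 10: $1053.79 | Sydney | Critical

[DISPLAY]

                         ┃5528.39,pending,54.33,London
                         ┃5164.79,completed,28.58,Sydn
                         ┃4268.51,active,69.30,Mumbai 
                         ┃9230.91,cancelled,52.56,Berl
                         ┃877.26,completed,22.60,Londo
                         ┃5385.43,pending,16.25,Paris 
                         ┃2304.29,i┏━━━━━━━━━━━━━━━━━━
                         ┃7108.02,c┃ DataTable        
                         ┃8517.92,c┠──────────────────
                         ┗━━━━━━━━━┃Amount  │City  │Le
                                   ┃────────┼──────┼──
  ┏━━━━━━━━━━━━━━━━━━━━━━━━━━━━━━━━┃$1114.81│London│Lo
  ┃ CheckboxTree                   ┃$4258.66│Tokyo │Cr
  ┠────────────────────────────────┃$882.29 │Paris │Hi
  ┃>[-] repo/                      ┃$3292.14│Tokyo │Me
  ┃   [x] .gitignore               ┃$1370.49│Sydney│Cr
  ┃   [ ] worker.rs                ┃$2101.21│NYC   │Me
  ┃   [ ] cache.toml               ┃$809.92 │Paris │Me
  ┃   [x] parser.json              ┃$3523.53│Sydney│Hi
  ┃   [ ] cache.c                  ┃$1658.63│Sydney│Lo
  ┃   [ ] cache.css                ┃$1753.02│Berlin│Cr
  ┗━━━━━━━━━━━━━━━━━━━━━━━━━━━━━━━━┃$1053.79│Sydney│Cr
                                   ┃                  
                                   ┃                  


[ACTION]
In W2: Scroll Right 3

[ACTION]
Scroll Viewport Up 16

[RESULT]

                                                      
                         ┏━━━━━━━━━━━━━━━━━━━━━━━━━━━━
                         ┃ FileEditor                 
                         ┠────────────────────────────
                         ┃█mount,status,score,city    
                         ┃5528.39,pending,54.33,London
                         ┃5164.79,completed,28.58,Sydn
                         ┃4268.51,active,69.30,Mumbai 
                         ┃9230.91,cancelled,52.56,Berl
                         ┃877.26,completed,22.60,Londo
                         ┃5385.43,pending,16.25,Paris 
                         ┃2304.29,i┏━━━━━━━━━━━━━━━━━━
                         ┃7108.02,c┃ DataTable        
                         ┃8517.92,c┠──────────────────
                         ┗━━━━━━━━━┃Amount  │City  │Le
                                   ┃────────┼──────┼──
  ┏━━━━━━━━━━━━━━━━━━━━━━━━━━━━━━━━┃$1114.81│London│Lo
  ┃ CheckboxTree                   ┃$4258.66│Tokyo │Cr
  ┠────────────────────────────────┃$882.29 │Paris │Hi
  ┃>[-] repo/                      ┃$3292.14│Tokyo │Me
  ┃   [x] .gitignore               ┃$1370.49│Sydney│Cr
  ┃   [ ] worker.rs                ┃$2101.21│NYC   │Me
  ┃   [ ] cache.toml               ┃$809.92 │Paris │Me
  ┃   [x] parser.json              ┃$3523.53│Sydney│Hi


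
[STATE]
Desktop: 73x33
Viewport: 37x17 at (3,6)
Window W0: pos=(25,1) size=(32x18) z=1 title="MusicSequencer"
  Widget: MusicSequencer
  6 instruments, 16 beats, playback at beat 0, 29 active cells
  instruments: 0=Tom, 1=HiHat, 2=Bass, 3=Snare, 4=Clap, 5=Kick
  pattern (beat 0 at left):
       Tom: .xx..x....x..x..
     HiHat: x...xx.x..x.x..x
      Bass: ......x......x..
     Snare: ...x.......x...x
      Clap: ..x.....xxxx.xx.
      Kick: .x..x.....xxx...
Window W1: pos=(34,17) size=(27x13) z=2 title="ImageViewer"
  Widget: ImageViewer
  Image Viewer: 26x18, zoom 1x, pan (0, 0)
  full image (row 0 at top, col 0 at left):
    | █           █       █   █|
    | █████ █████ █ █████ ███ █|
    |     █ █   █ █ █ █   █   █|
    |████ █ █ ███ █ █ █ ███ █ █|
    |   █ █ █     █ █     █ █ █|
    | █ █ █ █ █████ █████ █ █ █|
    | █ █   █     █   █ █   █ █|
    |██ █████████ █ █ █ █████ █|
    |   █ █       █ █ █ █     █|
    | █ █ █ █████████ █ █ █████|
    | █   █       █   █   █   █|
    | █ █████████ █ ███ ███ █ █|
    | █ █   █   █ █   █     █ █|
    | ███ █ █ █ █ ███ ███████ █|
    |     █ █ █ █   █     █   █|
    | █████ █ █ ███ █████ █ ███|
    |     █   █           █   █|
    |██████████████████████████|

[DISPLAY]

                      ┃ HiHat█···██·█
                      ┃  Bass······█·
                      ┃ Snare···█····
                      ┃  Clap··█·····
                      ┃  Kick·█··█···
                      ┃              
                      ┃              
                      ┃              
                      ┃              
                      ┃              
                      ┃              
                      ┃        ┏━━━━━
                      ┗━━━━━━━━┃ Imag
                               ┠─────
                               ┃ █   
                               ┃ ████
                               ┃     


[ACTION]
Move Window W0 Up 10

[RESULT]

                      ┃  Bass······█·
                      ┃ Snare···█····
                      ┃  Clap··█·····
                      ┃  Kick·█··█···
                      ┃              
                      ┃              
                      ┃              
                      ┃              
                      ┃              
                      ┃              
                      ┃              
                      ┗━━━━━━━━┏━━━━━
                               ┃ Imag
                               ┠─────
                               ┃ █   
                               ┃ ████
                               ┃     


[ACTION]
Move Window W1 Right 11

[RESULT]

                      ┃  Bass······█·
                      ┃ Snare···█····
                      ┃  Clap··█·····
                      ┃  Kick·█··█···
                      ┃              
                      ┃              
                      ┃              
                      ┃              
                      ┃              
                      ┃              
                      ┃              
                      ┗━━━━━━━━━━━━━━
                                     
                                     
                                     
                                     
                                     


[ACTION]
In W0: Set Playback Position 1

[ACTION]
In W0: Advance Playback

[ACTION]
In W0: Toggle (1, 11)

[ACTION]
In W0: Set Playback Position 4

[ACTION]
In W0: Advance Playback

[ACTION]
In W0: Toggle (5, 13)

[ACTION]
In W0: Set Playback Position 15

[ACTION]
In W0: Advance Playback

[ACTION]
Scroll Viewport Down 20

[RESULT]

                      ┃              
                      ┗━━━━━━━━━━━━━━
                                     
                                     
                                     
                                     
                                     
                                     
                                     
                                     
                                     
                                     
                                     
                                     
                                     
                                     
                                     


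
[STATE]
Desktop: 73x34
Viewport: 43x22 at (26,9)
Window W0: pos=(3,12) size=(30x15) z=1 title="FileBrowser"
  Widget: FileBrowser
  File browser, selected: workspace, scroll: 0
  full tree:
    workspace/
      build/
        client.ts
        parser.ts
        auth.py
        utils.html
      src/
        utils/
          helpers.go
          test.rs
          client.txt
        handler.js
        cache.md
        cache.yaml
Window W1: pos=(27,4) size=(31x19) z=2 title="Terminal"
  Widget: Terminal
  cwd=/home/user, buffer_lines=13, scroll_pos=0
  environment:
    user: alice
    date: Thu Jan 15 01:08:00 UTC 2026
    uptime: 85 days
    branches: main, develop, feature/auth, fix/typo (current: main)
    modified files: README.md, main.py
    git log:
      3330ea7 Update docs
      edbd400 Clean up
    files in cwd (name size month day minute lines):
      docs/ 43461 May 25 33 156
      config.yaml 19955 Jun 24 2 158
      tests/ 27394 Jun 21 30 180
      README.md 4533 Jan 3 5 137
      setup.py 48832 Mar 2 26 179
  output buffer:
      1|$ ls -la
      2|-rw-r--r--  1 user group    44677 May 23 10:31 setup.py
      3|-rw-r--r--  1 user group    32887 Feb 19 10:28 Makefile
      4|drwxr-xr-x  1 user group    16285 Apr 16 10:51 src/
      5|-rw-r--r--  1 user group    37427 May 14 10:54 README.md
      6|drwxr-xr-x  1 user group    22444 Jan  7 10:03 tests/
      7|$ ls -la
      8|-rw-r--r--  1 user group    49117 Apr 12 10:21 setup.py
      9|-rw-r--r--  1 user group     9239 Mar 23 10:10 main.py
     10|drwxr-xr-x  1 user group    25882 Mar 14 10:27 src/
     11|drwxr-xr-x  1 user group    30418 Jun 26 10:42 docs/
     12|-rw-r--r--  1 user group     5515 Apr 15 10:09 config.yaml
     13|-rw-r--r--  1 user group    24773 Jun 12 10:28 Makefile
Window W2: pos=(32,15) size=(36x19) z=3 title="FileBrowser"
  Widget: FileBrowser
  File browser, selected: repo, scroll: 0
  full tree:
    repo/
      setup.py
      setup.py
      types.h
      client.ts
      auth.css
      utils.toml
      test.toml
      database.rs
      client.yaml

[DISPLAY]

 ┃-rw-r--r--  1 user group    3┃           
 ┃drwxr-xr-x  1 user group    1┃           
 ┃-rw-r--r--  1 user group    3┃           
━┃drwxr-xr-x  1 user group    2┃           
 ┃$ ls -la                     ┃           
─┃-rw-r--r--  1 user group    4┃           
 ┃-rw-┏━━━━━━━━━━━━━━━━━━━━━━━━━━━━━━━━━━┓ 
 ┃drwx┃ FileBrowser                      ┃ 
 ┃drwx┠──────────────────────────────────┨ 
 ┃-rw-┃> [-] repo/                       ┃ 
 ┃-rw-┃    setup.py                      ┃ 
 ┃$ █ ┃    setup.py                      ┃ 
 ┃    ┃    types.h                       ┃ 
 ┗━━━━┃    client.ts                     ┃ 
      ┃    auth.css                      ┃ 
      ┃    utils.toml                    ┃ 
      ┃    test.toml                     ┃ 
━━━━━━┃    database.rs                   ┃ 
      ┃    client.yaml                   ┃ 
      ┃                                  ┃ 
      ┃                                  ┃ 
      ┃                                  ┃ 


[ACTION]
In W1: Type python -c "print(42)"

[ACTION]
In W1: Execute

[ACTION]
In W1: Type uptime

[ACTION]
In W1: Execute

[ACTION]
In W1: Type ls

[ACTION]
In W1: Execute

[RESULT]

 ┃-rw-r--r--  1 user group    4┃           
 ┃-rw-r--r--  1 user group     ┃           
 ┃drwxr-xr-x  1 user group    2┃           
━┃drwxr-xr-x  1 user group    3┃           
 ┃-rw-r--r--  1 user group     ┃           
─┃-rw-r--r--  1 user group    2┃           
 ┃$ py┏━━━━━━━━━━━━━━━━━━━━━━━━━━━━━━━━━━┓ 
 ┃42  ┃ FileBrowser                      ┃ 
 ┃$ up┠──────────────────────────────────┨ 
 ┃ 10:┃> [-] repo/                       ┃ 
 ┃$ ls┃    setup.py                      ┃ 
 ┃docs┃    setup.py                      ┃ 
 ┃$ █ ┃    types.h                       ┃ 
 ┗━━━━┃    client.ts                     ┃ 
      ┃    auth.css                      ┃ 
      ┃    utils.toml                    ┃ 
      ┃    test.toml                     ┃ 
━━━━━━┃    database.rs                   ┃ 
      ┃    client.yaml                   ┃ 
      ┃                                  ┃ 
      ┃                                  ┃ 
      ┃                                  ┃ 


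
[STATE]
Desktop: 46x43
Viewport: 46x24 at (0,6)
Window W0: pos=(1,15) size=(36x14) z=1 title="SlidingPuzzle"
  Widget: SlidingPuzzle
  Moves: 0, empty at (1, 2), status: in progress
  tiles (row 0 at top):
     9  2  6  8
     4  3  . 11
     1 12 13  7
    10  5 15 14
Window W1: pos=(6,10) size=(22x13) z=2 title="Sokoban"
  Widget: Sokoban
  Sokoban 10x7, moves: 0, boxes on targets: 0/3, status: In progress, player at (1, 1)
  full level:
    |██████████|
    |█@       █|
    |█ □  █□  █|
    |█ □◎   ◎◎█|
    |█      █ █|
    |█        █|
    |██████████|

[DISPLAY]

                                              
                                              
                                              
                                              
      ┏━━━━━━━━━━━━━━━━━━━━┓                  
      ┃ Sokoban            ┃                  
      ┠────────────────────┨                  
      ┃██████████          ┃                  
      ┃█@       █          ┃                  
 ┏━━━━┃█ □  █□  █          ┃━━━━━━━━┓         
 ┃ Sli┃█ □◎   ◎◎█          ┃        ┃         
 ┠────┃█      █ █          ┃────────┨         
 ┃┌───┃█        █          ┃        ┃         
 ┃│  9┃██████████          ┃        ┃         
 ┃├───┃Moves: 0  0/3       ┃        ┃         
 ┃│  4┃                    ┃        ┃         
 ┃├───┗━━━━━━━━━━━━━━━━━━━━┛        ┃         
 ┃│  1 │ 12 │ 13 │  7 │             ┃         
 ┃├────┼────┼────┼────┤             ┃         
 ┃│ 10 │  5 │ 15 │ 14 │             ┃         
 ┃└────┴────┴────┴────┘             ┃         
 ┃Moves: 0                          ┃         
 ┗━━━━━━━━━━━━━━━━━━━━━━━━━━━━━━━━━━┛         
                                              


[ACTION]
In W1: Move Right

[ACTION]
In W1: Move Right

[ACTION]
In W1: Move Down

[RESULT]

                                              
                                              
                                              
                                              
      ┏━━━━━━━━━━━━━━━━━━━━┓                  
      ┃ Sokoban            ┃                  
      ┠────────────────────┨                  
      ┃██████████          ┃                  
      ┃█        █          ┃                  
 ┏━━━━┃█ □@ █□  █          ┃━━━━━━━━┓         
 ┃ Sli┃█ □◎   ◎◎█          ┃        ┃         
 ┠────┃█      █ █          ┃────────┨         
 ┃┌───┃█        █          ┃        ┃         
 ┃│  9┃██████████          ┃        ┃         
 ┃├───┃Moves: 3  0/3       ┃        ┃         
 ┃│  4┃                    ┃        ┃         
 ┃├───┗━━━━━━━━━━━━━━━━━━━━┛        ┃         
 ┃│  1 │ 12 │ 13 │  7 │             ┃         
 ┃├────┼────┼────┼────┤             ┃         
 ┃│ 10 │  5 │ 15 │ 14 │             ┃         
 ┃└────┴────┴────┴────┘             ┃         
 ┃Moves: 0                          ┃         
 ┗━━━━━━━━━━━━━━━━━━━━━━━━━━━━━━━━━━┛         
                                              


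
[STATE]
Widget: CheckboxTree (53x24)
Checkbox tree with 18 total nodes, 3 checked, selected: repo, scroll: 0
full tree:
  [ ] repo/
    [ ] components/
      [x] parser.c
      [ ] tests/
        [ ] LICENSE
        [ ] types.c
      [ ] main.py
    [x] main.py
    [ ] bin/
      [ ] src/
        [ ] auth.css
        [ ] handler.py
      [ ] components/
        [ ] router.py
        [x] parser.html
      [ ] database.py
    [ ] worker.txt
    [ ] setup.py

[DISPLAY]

>[-] repo/                                           
   [-] components/                                   
     [x] parser.c                                    
     [ ] tests/                                      
       [ ] LICENSE                                   
       [ ] types.c                                   
     [ ] main.py                                     
   [x] main.py                                       
   [-] bin/                                          
     [ ] src/                                        
       [ ] auth.css                                  
       [ ] handler.py                                
     [-] components/                                 
       [ ] router.py                                 
       [x] parser.html                               
     [ ] database.py                                 
   [ ] worker.txt                                    
   [ ] setup.py                                      
                                                     
                                                     
                                                     
                                                     
                                                     
                                                     


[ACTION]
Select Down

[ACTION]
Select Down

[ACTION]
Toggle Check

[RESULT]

 [-] repo/                                           
   [ ] components/                                   
>    [ ] parser.c                                    
     [ ] tests/                                      
       [ ] LICENSE                                   
       [ ] types.c                                   
     [ ] main.py                                     
   [x] main.py                                       
   [-] bin/                                          
     [ ] src/                                        
       [ ] auth.css                                  
       [ ] handler.py                                
     [-] components/                                 
       [ ] router.py                                 
       [x] parser.html                               
     [ ] database.py                                 
   [ ] worker.txt                                    
   [ ] setup.py                                      
                                                     
                                                     
                                                     
                                                     
                                                     
                                                     


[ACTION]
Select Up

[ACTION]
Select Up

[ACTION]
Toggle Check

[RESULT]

>[x] repo/                                           
   [x] components/                                   
     [x] parser.c                                    
     [x] tests/                                      
       [x] LICENSE                                   
       [x] types.c                                   
     [x] main.py                                     
   [x] main.py                                       
   [x] bin/                                          
     [x] src/                                        
       [x] auth.css                                  
       [x] handler.py                                
     [x] components/                                 
       [x] router.py                                 
       [x] parser.html                               
     [x] database.py                                 
   [x] worker.txt                                    
   [x] setup.py                                      
                                                     
                                                     
                                                     
                                                     
                                                     
                                                     


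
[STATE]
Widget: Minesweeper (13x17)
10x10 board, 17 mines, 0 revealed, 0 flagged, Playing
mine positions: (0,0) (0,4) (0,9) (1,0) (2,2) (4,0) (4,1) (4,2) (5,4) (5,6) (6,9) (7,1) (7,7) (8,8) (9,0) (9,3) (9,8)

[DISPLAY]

■■■■■■■■■■   
■■■■■■■■■■   
■■■■■■■■■■   
■■■■■■■■■■   
■■■■■■■■■■   
■■■■■■■■■■   
■■■■■■■■■■   
■■■■■■■■■■   
■■■■■■■■■■   
■■■■■■■■■■   
             
             
             
             
             
             
             


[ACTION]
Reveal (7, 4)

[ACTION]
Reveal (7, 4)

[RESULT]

■■■■■■■■■■   
■■■■■■■■■■   
■■■■■■■■■■   
■■■■■■■■■■   
■■■■■■■■■■   
■■■■■■■■■■   
■■11122■■■   
■■1   1■■■   
■■211 13■■   
■■■■1  2■■   
             
             
             
             
             
             
             


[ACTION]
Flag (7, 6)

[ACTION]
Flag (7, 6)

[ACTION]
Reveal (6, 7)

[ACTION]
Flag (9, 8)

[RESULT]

■■■■■■■■■■   
■■■■■■■■■■   
■■■■■■■■■■   
■■■■■■■■■■   
■■■■■■■■■■   
■■■■■■■■■■   
■■111222■■   
■■1   1■■■   
■■211 13■■   
■■■■1  2⚑■   
             
             
             
             
             
             
             
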